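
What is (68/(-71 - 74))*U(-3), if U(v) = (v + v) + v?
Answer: 612/145 ≈ 4.2207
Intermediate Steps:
U(v) = 3*v (U(v) = 2*v + v = 3*v)
(68/(-71 - 74))*U(-3) = (68/(-71 - 74))*(3*(-3)) = (68/(-145))*(-9) = (68*(-1/145))*(-9) = -68/145*(-9) = 612/145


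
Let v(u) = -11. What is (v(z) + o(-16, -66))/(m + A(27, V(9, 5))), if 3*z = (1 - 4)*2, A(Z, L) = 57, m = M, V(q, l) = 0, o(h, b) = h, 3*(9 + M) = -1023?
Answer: 27/293 ≈ 0.092150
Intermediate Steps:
M = -350 (M = -9 + (⅓)*(-1023) = -9 - 341 = -350)
m = -350
z = -2 (z = ((1 - 4)*2)/3 = (-3*2)/3 = (⅓)*(-6) = -2)
(v(z) + o(-16, -66))/(m + A(27, V(9, 5))) = (-11 - 16)/(-350 + 57) = -27/(-293) = -27*(-1/293) = 27/293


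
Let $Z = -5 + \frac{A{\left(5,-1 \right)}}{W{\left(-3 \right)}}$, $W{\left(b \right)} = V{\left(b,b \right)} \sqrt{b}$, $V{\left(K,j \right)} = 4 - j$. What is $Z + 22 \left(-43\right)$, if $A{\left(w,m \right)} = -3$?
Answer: $-951 + \frac{i \sqrt{3}}{7} \approx -951.0 + 0.24744 i$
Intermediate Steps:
$W{\left(b \right)} = \sqrt{b} \left(4 - b\right)$ ($W{\left(b \right)} = \left(4 - b\right) \sqrt{b} = \sqrt{b} \left(4 - b\right)$)
$Z = -5 + \frac{i \sqrt{3}}{7}$ ($Z = -5 + \frac{1}{\sqrt{-3} \left(4 - -3\right)} \left(-3\right) = -5 + \frac{1}{i \sqrt{3} \left(4 + 3\right)} \left(-3\right) = -5 + \frac{1}{i \sqrt{3} \cdot 7} \left(-3\right) = -5 + \frac{1}{7 i \sqrt{3}} \left(-3\right) = -5 + - \frac{i \sqrt{3}}{21} \left(-3\right) = -5 + \frac{i \sqrt{3}}{7} \approx -5.0 + 0.24744 i$)
$Z + 22 \left(-43\right) = \left(-5 + \frac{i \sqrt{3}}{7}\right) + 22 \left(-43\right) = \left(-5 + \frac{i \sqrt{3}}{7}\right) - 946 = -951 + \frac{i \sqrt{3}}{7}$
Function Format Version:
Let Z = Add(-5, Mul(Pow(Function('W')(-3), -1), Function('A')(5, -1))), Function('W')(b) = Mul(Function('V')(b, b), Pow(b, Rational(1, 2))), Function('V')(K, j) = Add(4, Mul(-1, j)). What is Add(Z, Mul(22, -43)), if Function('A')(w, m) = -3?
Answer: Add(-951, Mul(Rational(1, 7), I, Pow(3, Rational(1, 2)))) ≈ Add(-951.00, Mul(0.24744, I))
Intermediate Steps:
Function('W')(b) = Mul(Pow(b, Rational(1, 2)), Add(4, Mul(-1, b))) (Function('W')(b) = Mul(Add(4, Mul(-1, b)), Pow(b, Rational(1, 2))) = Mul(Pow(b, Rational(1, 2)), Add(4, Mul(-1, b))))
Z = Add(-5, Mul(Rational(1, 7), I, Pow(3, Rational(1, 2)))) (Z = Add(-5, Mul(Pow(Mul(Pow(-3, Rational(1, 2)), Add(4, Mul(-1, -3))), -1), -3)) = Add(-5, Mul(Pow(Mul(Mul(I, Pow(3, Rational(1, 2))), Add(4, 3)), -1), -3)) = Add(-5, Mul(Pow(Mul(Mul(I, Pow(3, Rational(1, 2))), 7), -1), -3)) = Add(-5, Mul(Pow(Mul(7, I, Pow(3, Rational(1, 2))), -1), -3)) = Add(-5, Mul(Mul(Rational(-1, 21), I, Pow(3, Rational(1, 2))), -3)) = Add(-5, Mul(Rational(1, 7), I, Pow(3, Rational(1, 2)))) ≈ Add(-5.0000, Mul(0.24744, I)))
Add(Z, Mul(22, -43)) = Add(Add(-5, Mul(Rational(1, 7), I, Pow(3, Rational(1, 2)))), Mul(22, -43)) = Add(Add(-5, Mul(Rational(1, 7), I, Pow(3, Rational(1, 2)))), -946) = Add(-951, Mul(Rational(1, 7), I, Pow(3, Rational(1, 2))))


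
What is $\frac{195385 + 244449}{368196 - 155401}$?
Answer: $\frac{439834}{212795} \approx 2.0669$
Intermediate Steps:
$\frac{195385 + 244449}{368196 - 155401} = \frac{439834}{212795}$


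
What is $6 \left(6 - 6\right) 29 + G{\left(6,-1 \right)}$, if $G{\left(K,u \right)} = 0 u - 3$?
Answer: $-3$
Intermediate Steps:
$G{\left(K,u \right)} = -3$ ($G{\left(K,u \right)} = 0 - 3 = -3$)
$6 \left(6 - 6\right) 29 + G{\left(6,-1 \right)} = 6 \left(6 - 6\right) 29 - 3 = 6 \cdot 0 \cdot 29 - 3 = 0 \cdot 29 - 3 = 0 - 3 = -3$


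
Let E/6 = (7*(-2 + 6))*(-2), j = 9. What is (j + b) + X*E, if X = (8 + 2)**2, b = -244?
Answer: -33835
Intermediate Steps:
E = -336 (E = 6*((7*(-2 + 6))*(-2)) = 6*((7*4)*(-2)) = 6*(28*(-2)) = 6*(-56) = -336)
X = 100 (X = 10**2 = 100)
(j + b) + X*E = (9 - 244) + 100*(-336) = -235 - 33600 = -33835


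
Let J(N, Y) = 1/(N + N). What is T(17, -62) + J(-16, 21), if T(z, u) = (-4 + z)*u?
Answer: -25793/32 ≈ -806.03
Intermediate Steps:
T(z, u) = u*(-4 + z)
J(N, Y) = 1/(2*N)
T(17, -62) + J(-16, 21) = -62*(-4 + 17) + (1/2)/(-16) = -62*13 + (1/2)*(-1/16) = -806 - 1/32 = -25793/32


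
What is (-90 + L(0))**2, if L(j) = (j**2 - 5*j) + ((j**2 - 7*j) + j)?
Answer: 8100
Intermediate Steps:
L(j) = -11*j + 2*j**2 (L(j) = (j**2 - 5*j) + (j**2 - 6*j) = -11*j + 2*j**2)
(-90 + L(0))**2 = (-90 + 0*(-11 + 2*0))**2 = (-90 + 0*(-11 + 0))**2 = (-90 + 0*(-11))**2 = (-90 + 0)**2 = (-90)**2 = 8100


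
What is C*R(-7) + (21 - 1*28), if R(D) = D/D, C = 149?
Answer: 142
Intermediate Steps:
R(D) = 1
C*R(-7) + (21 - 1*28) = 149*1 + (21 - 1*28) = 149 + (21 - 28) = 149 - 7 = 142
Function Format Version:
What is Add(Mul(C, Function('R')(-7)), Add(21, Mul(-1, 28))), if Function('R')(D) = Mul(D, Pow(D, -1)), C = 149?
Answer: 142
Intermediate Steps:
Function('R')(D) = 1
Add(Mul(C, Function('R')(-7)), Add(21, Mul(-1, 28))) = Add(Mul(149, 1), Add(21, Mul(-1, 28))) = Add(149, Add(21, -28)) = Add(149, -7) = 142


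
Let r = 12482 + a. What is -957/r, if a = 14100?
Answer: -957/26582 ≈ -0.036002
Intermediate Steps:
r = 26582 (r = 12482 + 14100 = 26582)
-957/r = -957/26582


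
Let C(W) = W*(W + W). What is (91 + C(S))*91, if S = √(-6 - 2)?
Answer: 6825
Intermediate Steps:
S = 2*I*√2 (S = √(-8) = 2*I*√2 ≈ 2.8284*I)
C(W) = 2*W² (C(W) = W*(2*W) = 2*W²)
(91 + C(S))*91 = (91 + 2*(2*I*√2)²)*91 = (91 + 2*(-8))*91 = (91 - 16)*91 = 75*91 = 6825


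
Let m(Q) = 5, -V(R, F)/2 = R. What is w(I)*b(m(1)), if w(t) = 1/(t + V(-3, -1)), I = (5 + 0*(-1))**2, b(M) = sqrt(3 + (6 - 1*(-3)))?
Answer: 2*sqrt(3)/31 ≈ 0.11175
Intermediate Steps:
V(R, F) = -2*R
b(M) = 2*sqrt(3) (b(M) = sqrt(3 + (6 + 3)) = sqrt(3 + 9) = sqrt(12) = 2*sqrt(3))
I = 25 (I = (5 + 0)**2 = 5**2 = 25)
w(t) = 1/(6 + t) (w(t) = 1/(t - 2*(-3)) = 1/(t + 6) = 1/(6 + t))
w(I)*b(m(1)) = (2*sqrt(3))/(6 + 25) = (2*sqrt(3))/31 = 2*sqrt(3)/31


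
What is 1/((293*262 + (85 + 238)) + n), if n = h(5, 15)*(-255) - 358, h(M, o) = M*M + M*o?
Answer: 1/51231 ≈ 1.9519e-5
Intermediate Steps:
h(M, o) = M² + M*o
n = -25858 (n = (5*(5 + 15))*(-255) - 358 = (5*20)*(-255) - 358 = 100*(-255) - 358 = -25500 - 358 = -25858)
1/((293*262 + (85 + 238)) + n) = 1/((293*262 + (85 + 238)) - 25858) = 1/((76766 + 323) - 25858) = 1/(77089 - 25858) = 1/51231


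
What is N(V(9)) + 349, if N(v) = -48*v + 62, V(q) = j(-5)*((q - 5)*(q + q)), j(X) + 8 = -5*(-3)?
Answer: -23781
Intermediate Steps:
j(X) = 7 (j(X) = -8 - 5*(-3) = -8 + 15 = 7)
V(q) = 14*q*(-5 + q) (V(q) = 7*((q - 5)*(q + q)) = 7*((-5 + q)*(2*q)) = 7*(2*q*(-5 + q)) = 14*q*(-5 + q))
N(v) = 62 - 48*v
N(V(9)) + 349 = (62 - 672*9*(-5 + 9)) + 349 = (62 - 672*9*4) + 349 = (62 - 48*504) + 349 = (62 - 24192) + 349 = -24130 + 349 = -23781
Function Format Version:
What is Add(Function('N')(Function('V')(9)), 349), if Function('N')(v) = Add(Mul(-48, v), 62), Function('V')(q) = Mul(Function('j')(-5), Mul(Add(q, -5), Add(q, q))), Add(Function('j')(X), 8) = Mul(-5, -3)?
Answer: -23781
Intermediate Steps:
Function('j')(X) = 7 (Function('j')(X) = Add(-8, Mul(-5, -3)) = Add(-8, 15) = 7)
Function('V')(q) = Mul(14, q, Add(-5, q)) (Function('V')(q) = Mul(7, Mul(Add(q, -5), Add(q, q))) = Mul(7, Mul(Add(-5, q), Mul(2, q))) = Mul(7, Mul(2, q, Add(-5, q))) = Mul(14, q, Add(-5, q)))
Function('N')(v) = Add(62, Mul(-48, v))
Add(Function('N')(Function('V')(9)), 349) = Add(Add(62, Mul(-48, Mul(14, 9, Add(-5, 9)))), 349) = Add(Add(62, Mul(-48, Mul(14, 9, 4))), 349) = Add(Add(62, Mul(-48, 504)), 349) = Add(Add(62, -24192), 349) = Add(-24130, 349) = -23781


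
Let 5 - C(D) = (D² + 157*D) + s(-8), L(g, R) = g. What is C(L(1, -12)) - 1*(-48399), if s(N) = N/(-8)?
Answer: 48245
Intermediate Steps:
s(N) = -N/8 (s(N) = N*(-⅛) = -N/8)
C(D) = 4 - D² - 157*D (C(D) = 5 - ((D² + 157*D) - ⅛*(-8)) = 5 - ((D² + 157*D) + 1) = 5 - (1 + D² + 157*D) = 5 + (-1 - D² - 157*D) = 4 - D² - 157*D)
C(L(1, -12)) - 1*(-48399) = (4 - 1*1² - 157*1) - 1*(-48399) = (4 - 1*1 - 157) + 48399 = (4 - 1 - 157) + 48399 = -154 + 48399 = 48245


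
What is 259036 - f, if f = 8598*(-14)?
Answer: 379408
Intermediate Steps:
f = -120372
259036 - f = 259036 - 1*(-120372) = 259036 + 120372 = 379408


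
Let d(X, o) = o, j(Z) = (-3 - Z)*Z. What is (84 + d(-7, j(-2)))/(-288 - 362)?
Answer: -43/325 ≈ -0.13231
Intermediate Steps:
j(Z) = Z*(-3 - Z)
(84 + d(-7, j(-2)))/(-288 - 362) = (84 - 1*(-2)*(3 - 2))/(-288 - 362) = (84 - 1*(-2)*1)/(-650) = (84 + 2)*(-1/650) = 86*(-1/650) = -43/325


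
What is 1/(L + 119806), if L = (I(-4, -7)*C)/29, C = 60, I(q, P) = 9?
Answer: 29/3474914 ≈ 8.3455e-6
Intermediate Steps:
L = 540/29 (L = (9*60)/29 = 540*(1/29) = 540/29 ≈ 18.621)
1/(L + 119806) = 1/(540/29 + 119806) = 1/(3474914/29) = 29/3474914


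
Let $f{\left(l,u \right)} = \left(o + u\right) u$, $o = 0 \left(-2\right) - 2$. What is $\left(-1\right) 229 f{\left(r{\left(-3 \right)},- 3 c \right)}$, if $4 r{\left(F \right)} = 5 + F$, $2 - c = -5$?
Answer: $-110607$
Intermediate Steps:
$o = -2$ ($o = 0 - 2 = -2$)
$c = 7$ ($c = 2 - -5 = 2 + 5 = 7$)
$r{\left(F \right)} = \frac{5}{4} + \frac{F}{4}$ ($r{\left(F \right)} = \frac{5 + F}{4} = \frac{5}{4} + \frac{F}{4}$)
$f{\left(l,u \right)} = u \left(-2 + u\right)$ ($f{\left(l,u \right)} = \left(-2 + u\right) u = u \left(-2 + u\right)$)
$\left(-1\right) 229 f{\left(r{\left(-3 \right)},- 3 c \right)} = \left(-1\right) 229 \left(-3\right) 7 \left(-2 - 21\right) = - 229 \left(- 21 \left(-2 - 21\right)\right) = - 229 \left(\left(-21\right) \left(-23\right)\right) = \left(-229\right) 483 = -110607$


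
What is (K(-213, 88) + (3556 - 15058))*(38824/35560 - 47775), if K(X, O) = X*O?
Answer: 6422889995412/4445 ≈ 1.4450e+9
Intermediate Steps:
K(X, O) = O*X
(K(-213, 88) + (3556 - 15058))*(38824/35560 - 47775) = (88*(-213) + (3556 - 15058))*(38824/35560 - 47775) = (-18744 - 11502)*(38824*(1/35560) - 47775) = -30246*(4853/4445 - 47775) = -30246*(-212355022/4445) = 6422889995412/4445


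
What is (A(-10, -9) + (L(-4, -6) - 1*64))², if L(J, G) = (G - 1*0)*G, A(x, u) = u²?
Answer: 2809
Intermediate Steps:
L(J, G) = G² (L(J, G) = (G + 0)*G = G*G = G²)
(A(-10, -9) + (L(-4, -6) - 1*64))² = ((-9)² + ((-6)² - 1*64))² = (81 + (36 - 64))² = (81 - 28)² = 53² = 2809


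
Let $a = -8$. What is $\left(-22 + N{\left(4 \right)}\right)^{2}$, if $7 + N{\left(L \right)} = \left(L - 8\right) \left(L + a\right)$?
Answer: $169$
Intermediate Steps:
$N{\left(L \right)} = -7 + \left(-8 + L\right)^{2}$ ($N{\left(L \right)} = -7 + \left(L - 8\right) \left(L - 8\right) = -7 + \left(-8 + L\right) \left(-8 + L\right) = -7 + \left(-8 + L\right)^{2}$)
$\left(-22 + N{\left(4 \right)}\right)^{2} = \left(-22 + \left(57 + 4^{2} - 64\right)\right)^{2} = \left(-22 + \left(57 + 16 - 64\right)\right)^{2} = \left(-22 + 9\right)^{2} = \left(-13\right)^{2} = 169$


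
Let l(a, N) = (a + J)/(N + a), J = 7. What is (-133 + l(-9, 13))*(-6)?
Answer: 801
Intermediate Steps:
l(a, N) = (7 + a)/(N + a) (l(a, N) = (a + 7)/(N + a) = (7 + a)/(N + a))
(-133 + l(-9, 13))*(-6) = (-133 + (7 - 9)/(13 - 9))*(-6) = (-133 - 2/4)*(-6) = (-133 + (¼)*(-2))*(-6) = (-133 - ½)*(-6) = -267/2*(-6) = 801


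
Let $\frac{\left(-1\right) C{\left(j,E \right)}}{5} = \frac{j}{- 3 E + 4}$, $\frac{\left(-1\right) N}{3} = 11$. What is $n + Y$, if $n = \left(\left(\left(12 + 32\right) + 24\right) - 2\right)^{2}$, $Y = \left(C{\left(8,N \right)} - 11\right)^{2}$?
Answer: $\frac{47588733}{10609} \approx 4485.7$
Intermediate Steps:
$N = -33$ ($N = \left(-3\right) 11 = -33$)
$C{\left(j,E \right)} = - \frac{5 j}{4 - 3 E}$ ($C{\left(j,E \right)} = - 5 \frac{j}{- 3 E + 4} = - 5 \frac{j}{4 - 3 E} = - \frac{5 j}{4 - 3 E}$)
$Y = \frac{1375929}{10609}$ ($Y = \left(5 \cdot 8 \frac{1}{-4 + 3 \left(-33\right)} - 11\right)^{2} = \left(5 \cdot 8 \frac{1}{-4 - 99} - 11\right)^{2} = \left(5 \cdot 8 \frac{1}{-103} - 11\right)^{2} = \left(5 \cdot 8 \left(- \frac{1}{103}\right) - 11\right)^{2} = \left(- \frac{40}{103} - 11\right)^{2} = \left(- \frac{1173}{103}\right)^{2} = \frac{1375929}{10609} \approx 129.69$)
$n = 4356$ ($n = \left(\left(44 + 24\right) - 2\right)^{2} = \left(68 - 2\right)^{2} = 66^{2} = 4356$)
$n + Y = 4356 + \frac{1375929}{10609} = \frac{47588733}{10609}$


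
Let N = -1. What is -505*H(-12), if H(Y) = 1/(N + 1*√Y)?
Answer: 505/13 + 1010*I*√3/13 ≈ 38.846 + 134.57*I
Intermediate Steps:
H(Y) = 1/(-1 + √Y) (H(Y) = 1/(-1 + 1*√Y) = 1/(-1 + √Y))
-505*H(-12) = -505/(-1 + √(-12)) = -505/(-1 + 2*I*√3)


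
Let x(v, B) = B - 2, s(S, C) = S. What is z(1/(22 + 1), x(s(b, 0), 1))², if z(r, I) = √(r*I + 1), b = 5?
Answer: 22/23 ≈ 0.95652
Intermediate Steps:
x(v, B) = -2 + B
z(r, I) = √(1 + I*r) (z(r, I) = √(I*r + 1) = √(1 + I*r))
z(1/(22 + 1), x(s(b, 0), 1))² = (√(1 + (-2 + 1)/(22 + 1)))² = (√(1 - 1/23))² = (√(22/23))² = (√506/23)² = 22/23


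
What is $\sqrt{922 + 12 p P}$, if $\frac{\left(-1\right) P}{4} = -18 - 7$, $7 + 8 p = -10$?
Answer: $2 i \sqrt{407} \approx 40.349 i$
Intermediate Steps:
$p = - \frac{17}{8}$ ($p = - \frac{7}{8} + \frac{1}{8} \left(-10\right) = - \frac{7}{8} - \frac{5}{4} = - \frac{17}{8} \approx -2.125$)
$P = 100$ ($P = - 4 \left(-18 - 7\right) = \left(-4\right) \left(-25\right) = 100$)
$\sqrt{922 + 12 p P} = \sqrt{922 + 12 \left(- \frac{17}{8}\right) 100} = \sqrt{922 - 2550} = \sqrt{-1628} = 2 i \sqrt{407}$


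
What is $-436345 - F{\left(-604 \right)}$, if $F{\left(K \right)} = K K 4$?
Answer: $-1895609$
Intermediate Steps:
$F{\left(K \right)} = 4 K^{2}$ ($F{\left(K \right)} = K^{2} \cdot 4 = 4 K^{2}$)
$-436345 - F{\left(-604 \right)} = -436345 - 4 \left(-604\right)^{2} = -436345 - 4 \cdot 364816 = -436345 - 1459264 = -1895609$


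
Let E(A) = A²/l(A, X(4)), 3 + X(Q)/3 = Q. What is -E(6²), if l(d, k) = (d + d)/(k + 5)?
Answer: -144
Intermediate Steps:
X(Q) = -9 + 3*Q
l(d, k) = 2*d/(5 + k) (l(d, k) = (2*d)/(5 + k) = 2*d/(5 + k))
E(A) = 4*A (E(A) = A²/((2*A/(5 + (-9 + 3*4)))) = A²/((2*A/(5 + (-9 + 12)))) = A²/((2*A/(5 + 3))) = A²/((2*A/8)) = A²/((2*A*(⅛))) = A²/((A/4)) = A²*(4/A) = 4*A)
-E(6²) = -4*6² = -4*36 = -1*144 = -144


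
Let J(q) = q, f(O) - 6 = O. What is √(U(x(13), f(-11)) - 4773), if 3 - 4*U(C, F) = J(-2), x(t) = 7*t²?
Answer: I*√19087/2 ≈ 69.078*I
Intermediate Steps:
f(O) = 6 + O
U(C, F) = 5/4 (U(C, F) = ¾ - ¼*(-2) = ¾ + ½ = 5/4)
√(U(x(13), f(-11)) - 4773) = √(5/4 - 4773) = √(-19087/4) = I*√19087/2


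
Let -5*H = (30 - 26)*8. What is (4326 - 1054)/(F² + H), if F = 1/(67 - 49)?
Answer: -5300640/10363 ≈ -511.50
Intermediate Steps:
H = -32/5 (H = -(30 - 26)*8/5 = -4*8/5 = -⅕*32 = -32/5 ≈ -6.4000)
F = 1/18 ≈ 0.055556
(4326 - 1054)/(F² + H) = (4326 - 1054)/((1/18)² - 32/5) = 3272/(1/324 - 32/5) = 3272/(-10363/1620) = 3272*(-1620/10363) = -5300640/10363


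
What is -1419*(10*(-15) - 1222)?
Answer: 1946868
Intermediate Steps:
-1419*(10*(-15) - 1222) = -1419*(-150 - 1222) = -1419*(-1372) = 1946868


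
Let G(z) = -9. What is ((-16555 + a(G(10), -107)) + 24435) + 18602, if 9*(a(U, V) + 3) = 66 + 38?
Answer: 238415/9 ≈ 26491.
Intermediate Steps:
a(U, V) = 77/9 (a(U, V) = -3 + (66 + 38)/9 = -3 + (⅑)*104 = -3 + 104/9 = 77/9)
((-16555 + a(G(10), -107)) + 24435) + 18602 = ((-16555 + 77/9) + 24435) + 18602 = (-148918/9 + 24435) + 18602 = 70997/9 + 18602 = 238415/9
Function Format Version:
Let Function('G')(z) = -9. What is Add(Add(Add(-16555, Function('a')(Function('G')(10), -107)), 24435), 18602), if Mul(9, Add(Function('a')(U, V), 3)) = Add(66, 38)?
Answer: Rational(238415, 9) ≈ 26491.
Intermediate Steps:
Function('a')(U, V) = Rational(77, 9) (Function('a')(U, V) = Add(-3, Mul(Rational(1, 9), Add(66, 38))) = Add(-3, Mul(Rational(1, 9), 104)) = Add(-3, Rational(104, 9)) = Rational(77, 9))
Add(Add(Add(-16555, Function('a')(Function('G')(10), -107)), 24435), 18602) = Add(Add(Add(-16555, Rational(77, 9)), 24435), 18602) = Add(Add(Rational(-148918, 9), 24435), 18602) = Add(Rational(70997, 9), 18602) = Rational(238415, 9)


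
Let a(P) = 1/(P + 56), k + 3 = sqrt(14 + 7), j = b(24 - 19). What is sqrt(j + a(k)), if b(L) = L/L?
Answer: sqrt(54 + sqrt(21))/sqrt(53 + sqrt(21)) ≈ 1.0086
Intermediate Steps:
b(L) = 1
j = 1
k = -3 + sqrt(21) (k = -3 + sqrt(14 + 7) = -3 + sqrt(21) ≈ 1.5826)
a(P) = 1/(56 + P)
sqrt(j + a(k)) = sqrt(1 + 1/(56 + (-3 + sqrt(21)))) = sqrt(1 + 1/(53 + sqrt(21)))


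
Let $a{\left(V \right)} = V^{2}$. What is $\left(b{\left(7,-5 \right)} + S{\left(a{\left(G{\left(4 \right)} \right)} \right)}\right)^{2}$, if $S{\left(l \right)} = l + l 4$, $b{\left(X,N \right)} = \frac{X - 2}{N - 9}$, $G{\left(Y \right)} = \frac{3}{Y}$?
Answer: $\frac{75625}{12544} \approx 6.0288$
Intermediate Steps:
$b{\left(X,N \right)} = \frac{-2 + X}{-9 + N}$
$S{\left(l \right)} = 5 l$ ($S{\left(l \right)} = l + 4 l = 5 l$)
$\left(b{\left(7,-5 \right)} + S{\left(a{\left(G{\left(4 \right)} \right)} \right)}\right)^{2} = \left(\frac{-2 + 7}{-9 - 5} + 5 \left(\frac{3}{4}\right)^{2}\right)^{2} = \left(\frac{1}{-14} \cdot 5 + 5 \left(3 \cdot \frac{1}{4}\right)^{2}\right)^{2} = \left(\left(- \frac{1}{14}\right) 5 + 5 \left(\frac{3}{4}\right)^{2}\right)^{2} = \left(- \frac{5}{14} + 5 \cdot \frac{9}{16}\right)^{2} = \left(- \frac{5}{14} + \frac{45}{16}\right)^{2} = \left(\frac{275}{112}\right)^{2} = \frac{75625}{12544}$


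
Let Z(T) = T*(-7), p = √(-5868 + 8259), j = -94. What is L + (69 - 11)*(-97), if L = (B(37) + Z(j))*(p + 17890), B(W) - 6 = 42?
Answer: 12624714 + 706*√2391 ≈ 1.2659e+7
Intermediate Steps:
B(W) = 48 (B(W) = 6 + 42 = 48)
p = √2391 ≈ 48.898
Z(T) = -7*T
L = 12630340 + 706*√2391 (L = (48 - 7*(-94))*(√2391 + 17890) = (48 + 658)*(17890 + √2391) = 706*(17890 + √2391) = 12630340 + 706*√2391 ≈ 1.2665e+7)
L + (69 - 11)*(-97) = (12630340 + 706*√2391) + (69 - 11)*(-97) = (12630340 + 706*√2391) + 58*(-97) = (12630340 + 706*√2391) - 5626 = 12624714 + 706*√2391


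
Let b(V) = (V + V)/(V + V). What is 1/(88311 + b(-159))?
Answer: 1/88312 ≈ 1.1323e-5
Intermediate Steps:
b(V) = 1 (b(V) = (2*V)/((2*V)) = (2*V)*(1/(2*V)) = 1)
1/(88311 + b(-159)) = 1/(88311 + 1) = 1/88312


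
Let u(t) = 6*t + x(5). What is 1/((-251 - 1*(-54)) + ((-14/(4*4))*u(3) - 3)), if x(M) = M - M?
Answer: -4/863 ≈ -0.0046350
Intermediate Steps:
x(M) = 0
u(t) = 6*t (u(t) = 6*t + 0 = 6*t)
1/((-251 - 1*(-54)) + ((-14/(4*4))*u(3) - 3)) = 1/((-251 - 1*(-54)) + ((-14/(4*4))*(6*3) - 3)) = 1/((-251 + 54) + (-14/16*18 - 3)) = 1/(-197 + (-14*1/16*18 - 3)) = 1/(-197 + (-7/8*18 - 3)) = 1/(-197 + (-63/4 - 3)) = 1/(-197 - 75/4) = 1/(-863/4) = -4/863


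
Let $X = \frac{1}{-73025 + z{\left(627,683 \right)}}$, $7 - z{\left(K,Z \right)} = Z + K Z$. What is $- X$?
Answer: $\frac{1}{501942} \approx 1.9923 \cdot 10^{-6}$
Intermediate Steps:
$z{\left(K,Z \right)} = 7 - Z - K Z$ ($z{\left(K,Z \right)} = 7 - \left(Z + K Z\right) = 7 - Z - K Z$)
$X = - \frac{1}{501942}$ ($X = \frac{1}{-73025 - \left(676 + 428241\right)} = \frac{1}{-73025 - 428917} = \frac{1}{-501942} = - \frac{1}{501942} \approx -1.9923 \cdot 10^{-6}$)
$- X = \left(-1\right) \left(- \frac{1}{501942}\right) = \frac{1}{501942}$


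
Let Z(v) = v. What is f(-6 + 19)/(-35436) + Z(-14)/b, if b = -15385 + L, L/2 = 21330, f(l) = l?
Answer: -850679/966516900 ≈ -0.00088015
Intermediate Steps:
L = 42660 (L = 2*21330 = 42660)
b = 27275 (b = -15385 + 42660 = 27275)
f(-6 + 19)/(-35436) + Z(-14)/b = (-6 + 19)/(-35436) - 14/27275 = 13*(-1/35436) - 14*1/27275 = -13/35436 - 14/27275 = -850679/966516900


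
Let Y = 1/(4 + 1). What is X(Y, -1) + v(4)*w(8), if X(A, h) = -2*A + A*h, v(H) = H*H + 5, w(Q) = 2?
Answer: 207/5 ≈ 41.400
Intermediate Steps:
v(H) = 5 + H² (v(H) = H² + 5 = 5 + H²)
Y = ⅕ (Y = 1/5 = ⅕ ≈ 0.20000)
X(Y, -1) + v(4)*w(8) = (-2 - 1)/5 + (5 + 4²)*2 = (⅕)*(-3) + (5 + 16)*2 = -⅗ + 21*2 = -⅗ + 42 = 207/5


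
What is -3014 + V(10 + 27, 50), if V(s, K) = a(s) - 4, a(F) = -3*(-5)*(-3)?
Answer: -3063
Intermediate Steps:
a(F) = -45 (a(F) = 15*(-3) = -45)
V(s, K) = -49 (V(s, K) = -45 - 4 = -49)
-3014 + V(10 + 27, 50) = -3014 - 49 = -3063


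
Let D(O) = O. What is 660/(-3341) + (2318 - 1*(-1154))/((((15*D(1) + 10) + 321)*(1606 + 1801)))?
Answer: -383211284/1969222151 ≈ -0.19460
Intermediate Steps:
660/(-3341) + (2318 - 1*(-1154))/((((15*D(1) + 10) + 321)*(1606 + 1801))) = 660/(-3341) + (2318 - 1*(-1154))/((((15*1 + 10) + 321)*(1606 + 1801))) = 660*(-1/3341) + (2318 + 1154)/((((15 + 10) + 321)*3407)) = -660/3341 + 3472/(((25 + 321)*3407)) = -660/3341 + 3472/((346*3407)) = -660/3341 + 3472/1178822 = -660/3341 + 3472*(1/1178822) = -660/3341 + 1736/589411 = -383211284/1969222151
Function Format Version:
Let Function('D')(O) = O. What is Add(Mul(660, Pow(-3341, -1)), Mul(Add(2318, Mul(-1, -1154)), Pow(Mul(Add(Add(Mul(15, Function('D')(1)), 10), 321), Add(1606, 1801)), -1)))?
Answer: Rational(-383211284, 1969222151) ≈ -0.19460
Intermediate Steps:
Add(Mul(660, Pow(-3341, -1)), Mul(Add(2318, Mul(-1, -1154)), Pow(Mul(Add(Add(Mul(15, Function('D')(1)), 10), 321), Add(1606, 1801)), -1))) = Add(Mul(660, Pow(-3341, -1)), Mul(Add(2318, Mul(-1, -1154)), Pow(Mul(Add(Add(Mul(15, 1), 10), 321), Add(1606, 1801)), -1))) = Add(Mul(660, Rational(-1, 3341)), Mul(Add(2318, 1154), Pow(Mul(Add(Add(15, 10), 321), 3407), -1))) = Add(Rational(-660, 3341), Mul(3472, Pow(Mul(Add(25, 321), 3407), -1))) = Add(Rational(-660, 3341), Mul(3472, Pow(Mul(346, 3407), -1))) = Add(Rational(-660, 3341), Mul(3472, Pow(1178822, -1))) = Add(Rational(-660, 3341), Mul(3472, Rational(1, 1178822))) = Add(Rational(-660, 3341), Rational(1736, 589411)) = Rational(-383211284, 1969222151)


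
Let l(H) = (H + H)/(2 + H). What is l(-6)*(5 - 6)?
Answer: -3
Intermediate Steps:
l(H) = 2*H/(2 + H) (l(H) = (2*H)/(2 + H) = 2*H/(2 + H))
l(-6)*(5 - 6) = (2*(-6)/(2 - 6))*(5 - 6) = (2*(-6)/(-4))*(-1) = (2*(-6)*(-¼))*(-1) = 3*(-1) = -3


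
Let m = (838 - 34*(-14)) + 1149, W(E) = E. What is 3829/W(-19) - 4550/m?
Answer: -9517277/46797 ≈ -203.37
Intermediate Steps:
m = 2463 (m = (838 + 476) + 1149 = 1314 + 1149 = 2463)
3829/W(-19) - 4550/m = 3829/(-19) - 4550/2463 = 3829*(-1/19) - 4550*1/2463 = -3829/19 - 4550/2463 = -9517277/46797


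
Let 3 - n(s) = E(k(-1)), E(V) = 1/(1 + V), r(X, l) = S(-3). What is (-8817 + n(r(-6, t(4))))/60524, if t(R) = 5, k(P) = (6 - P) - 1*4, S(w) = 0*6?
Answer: -35257/242096 ≈ -0.14563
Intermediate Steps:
S(w) = 0
k(P) = 2 - P (k(P) = (6 - P) - 4 = 2 - P)
r(X, l) = 0
n(s) = 11/4 (n(s) = 3 - 1/(1 + (2 - 1*(-1))) = 3 - 1/(1 + (2 + 1)) = 3 - 1/(1 + 3) = 3 - 1/4 = 3 - 1*¼ = 3 - ¼ = 11/4)
(-8817 + n(r(-6, t(4))))/60524 = (-8817 + 11/4)/60524 = -35257/4*1/60524 = -35257/242096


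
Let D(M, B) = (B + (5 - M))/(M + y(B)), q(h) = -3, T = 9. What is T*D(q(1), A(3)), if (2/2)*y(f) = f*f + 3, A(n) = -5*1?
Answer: 27/25 ≈ 1.0800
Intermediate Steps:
A(n) = -5
y(f) = 3 + f**2 (y(f) = f*f + 3 = f**2 + 3 = 3 + f**2)
D(M, B) = (5 + B - M)/(3 + M + B**2) (D(M, B) = (B + (5 - M))/(M + (3 + B**2)) = (5 + B - M)/(3 + M + B**2))
T*D(q(1), A(3)) = 9*((5 - 5 - 1*(-3))/(3 - 3 + (-5)**2)) = 9*((5 - 5 + 3)/(3 - 3 + 25)) = 9*(3/25) = 27/25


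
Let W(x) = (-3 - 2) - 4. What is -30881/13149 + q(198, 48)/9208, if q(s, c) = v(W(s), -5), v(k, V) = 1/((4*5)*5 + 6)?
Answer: -30141325139/12834055152 ≈ -2.3485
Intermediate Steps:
W(x) = -9 (W(x) = -5 - 4 = -9)
v(k, V) = 1/106 (v(k, V) = 1/(20*5 + 6) = 1/(100 + 6) = 1/106)
q(s, c) = 1/106
-30881/13149 + q(198, 48)/9208 = -30881/13149 + (1/106)/9208 = -30881*1/13149 + (1/106)*(1/9208) = -30881/13149 + 1/976048 = -30141325139/12834055152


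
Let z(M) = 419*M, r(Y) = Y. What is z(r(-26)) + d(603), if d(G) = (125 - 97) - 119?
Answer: -10985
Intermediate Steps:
d(G) = -91 (d(G) = 28 - 119 = -91)
z(r(-26)) + d(603) = 419*(-26) - 91 = -10894 - 91 = -10985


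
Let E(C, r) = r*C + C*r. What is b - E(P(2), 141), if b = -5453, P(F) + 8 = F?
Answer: -3761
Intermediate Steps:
P(F) = -8 + F
E(C, r) = 2*C*r (E(C, r) = C*r + C*r = 2*C*r)
b - E(P(2), 141) = -5453 - 2*(-8 + 2)*141 = -5453 - 2*(-6)*141 = -5453 - 1*(-1692) = -5453 + 1692 = -3761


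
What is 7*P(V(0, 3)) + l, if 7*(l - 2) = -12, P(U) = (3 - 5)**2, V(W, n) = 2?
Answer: 198/7 ≈ 28.286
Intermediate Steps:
P(U) = 4 (P(U) = (-2)**2 = 4)
l = 2/7 (l = 2 + (-12)/7 = 2 + (-3*4)/7 = 2 + (1/7)*(-12) = 2 - 12/7 = 2/7 ≈ 0.28571)
7*P(V(0, 3)) + l = 7*4 + 2/7 = 28 + 2/7 = 198/7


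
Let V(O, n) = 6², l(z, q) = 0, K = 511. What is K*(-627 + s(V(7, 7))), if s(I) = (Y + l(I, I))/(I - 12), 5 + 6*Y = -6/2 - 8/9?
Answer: -25954712/81 ≈ -3.2043e+5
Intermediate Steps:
Y = -40/27 (Y = -⅚ + (-6/2 - 8/9)/6 = -⅚ + (-6*½ - 8*⅑)/6 = -⅚ + (-3 - 8/9)/6 = -⅚ + (⅙)*(-35/9) = -⅚ - 35/54 = -40/27 ≈ -1.4815)
V(O, n) = 36
s(I) = -40/(27*(-12 + I)) (s(I) = (-40/27 + 0)/(I - 12) = -40/(27*(-12 + I)))
K*(-627 + s(V(7, 7))) = 511*(-627 - 40/(-324 + 27*36)) = 511*(-627 - 40/(-324 + 972)) = 511*(-627 - 40/648) = 511*(-627 - 40*1/648) = 511*(-627 - 5/81) = 511*(-50792/81) = -25954712/81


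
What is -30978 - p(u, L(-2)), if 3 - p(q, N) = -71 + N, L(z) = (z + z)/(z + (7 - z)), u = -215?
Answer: -217368/7 ≈ -31053.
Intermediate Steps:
L(z) = 2*z/7 (L(z) = (2*z)/7 = (2*z)*(⅐) = 2*z/7)
p(q, N) = 74 - N (p(q, N) = 3 - (-71 + N) = 3 + (71 - N) = 74 - N)
-30978 - p(u, L(-2)) = -30978 - (74 - 2*(-2)/7) = -30978 - (74 - 1*(-4/7)) = -30978 - (74 + 4/7) = -30978 - 1*522/7 = -30978 - 522/7 = -217368/7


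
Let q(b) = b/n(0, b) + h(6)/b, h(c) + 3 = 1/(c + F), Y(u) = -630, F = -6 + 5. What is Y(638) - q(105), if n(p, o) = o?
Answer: -47323/75 ≈ -630.97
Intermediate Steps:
F = -1
h(c) = -3 + 1/(-1 + c) (h(c) = -3 + 1/(c - 1) = -3 + 1/(-1 + c))
q(b) = 1 - 14/(5*b) (q(b) = b/b + ((4 - 3*6)/(-1 + 6))/b = 1 + ((4 - 18)/5)/b = 1 + ((1/5)*(-14))/b = 1 - 14/(5*b))
Y(638) - q(105) = -630 - (-14/5 + 105)/105 = -630 - 511/(105*5) = -630 - 1*73/75 = -630 - 73/75 = -47323/75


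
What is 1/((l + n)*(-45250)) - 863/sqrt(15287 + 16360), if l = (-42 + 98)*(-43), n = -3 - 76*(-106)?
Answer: -1/255436250 - 863*sqrt(31647)/31647 ≈ -4.8512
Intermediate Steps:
n = 8053 (n = -3 + 8056 = 8053)
l = -2408 (l = 56*(-43) = -2408)
1/((l + n)*(-45250)) - 863/sqrt(15287 + 16360) = 1/((-2408 + 8053)*(-45250)) - 863/sqrt(15287 + 16360) = -1/45250/5645 - 863*sqrt(31647)/31647 = (1/5645)*(-1/45250) - 863*sqrt(31647)/31647 = -1/255436250 - 863*sqrt(31647)/31647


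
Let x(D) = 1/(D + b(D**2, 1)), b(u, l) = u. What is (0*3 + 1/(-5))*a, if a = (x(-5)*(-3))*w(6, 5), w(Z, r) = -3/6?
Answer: -3/200 ≈ -0.015000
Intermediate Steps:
w(Z, r) = -1/2 (w(Z, r) = -3*1/6 = -1/2)
x(D) = 1/(D + D**2)
a = 3/40 (a = ((1/((-5)*(1 - 5)))*(-3))*(-1/2) = (-1/5/(-4)*(-3))*(-1/2) = (-1/5*(-1/4)*(-3))*(-1/2) = ((1/20)*(-3))*(-1/2) = -3/20*(-1/2) = 3/40 ≈ 0.075000)
(0*3 + 1/(-5))*a = (0*3 + 1/(-5))*(3/40) = (0 - 1/5)*(3/40) = -1/5*3/40 = -3/200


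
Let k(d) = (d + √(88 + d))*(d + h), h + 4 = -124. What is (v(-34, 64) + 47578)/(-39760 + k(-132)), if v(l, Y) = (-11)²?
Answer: -810883/101775 + 620087*I*√11/814200 ≈ -7.9674 + 2.5259*I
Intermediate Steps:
h = -128 (h = -4 - 124 = -128)
v(l, Y) = 121
k(d) = (-128 + d)*(d + √(88 + d)) (k(d) = (d + √(88 + d))*(d - 128) = (d + √(88 + d))*(-128 + d) = (-128 + d)*(d + √(88 + d)))
(v(-34, 64) + 47578)/(-39760 + k(-132)) = (121 + 47578)/(-39760 + ((-132)² - 128*(-132) - 128*√(88 - 132) - 132*√(88 - 132))) = 47699/(-39760 + (17424 + 16896 - 256*I*√11 - 264*I*√11)) = 47699/(-39760 + (34320 - 520*I*√11)) = 47699/(-5440 - 520*I*√11)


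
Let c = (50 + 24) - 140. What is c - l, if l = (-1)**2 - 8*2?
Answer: -51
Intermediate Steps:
l = -15 (l = 1 - 16 = -15)
c = -66 (c = 74 - 140 = -66)
c - l = -66 - 1*(-15) = -66 + 15 = -51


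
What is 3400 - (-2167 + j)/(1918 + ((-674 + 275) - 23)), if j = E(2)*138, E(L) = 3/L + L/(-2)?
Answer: 2544249/748 ≈ 3401.4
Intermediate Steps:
E(L) = 3/L - L/2 (E(L) = 3/L + L*(-½) = 3/L - L/2)
j = 69 (j = (3/2 - ½*2)*138 = (3*(½) - 1)*138 = (3/2 - 1)*138 = (½)*138 = 69)
3400 - (-2167 + j)/(1918 + ((-674 + 275) - 23)) = 3400 - (-2167 + 69)/(1918 + ((-674 + 275) - 23)) = 3400 - (-2098)/(1918 + (-399 - 23)) = 3400 - (-2098)/(1918 - 422) = 3400 - (-2098)/1496 = 3400 - 1*(-1049/748) = 3400 + 1049/748 = 2544249/748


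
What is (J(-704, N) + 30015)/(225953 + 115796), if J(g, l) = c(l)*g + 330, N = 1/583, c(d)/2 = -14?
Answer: 50057/341749 ≈ 0.14647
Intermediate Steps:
c(d) = -28 (c(d) = 2*(-14) = -28)
N = 1/583 ≈ 0.0017153
J(g, l) = 330 - 28*g (J(g, l) = -28*g + 330 = 330 - 28*g)
(J(-704, N) + 30015)/(225953 + 115796) = ((330 - 28*(-704)) + 30015)/(225953 + 115796) = ((330 + 19712) + 30015)/341749 = (20042 + 30015)*(1/341749) = 50057*(1/341749) = 50057/341749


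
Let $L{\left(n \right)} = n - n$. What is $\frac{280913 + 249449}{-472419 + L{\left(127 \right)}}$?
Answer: $- \frac{530362}{472419} \approx -1.1227$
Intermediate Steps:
$L{\left(n \right)} = 0$
$\frac{280913 + 249449}{-472419 + L{\left(127 \right)}} = \frac{280913 + 249449}{-472419 + 0} = \frac{530362}{-472419} = 530362 \left(- \frac{1}{472419}\right) = - \frac{530362}{472419}$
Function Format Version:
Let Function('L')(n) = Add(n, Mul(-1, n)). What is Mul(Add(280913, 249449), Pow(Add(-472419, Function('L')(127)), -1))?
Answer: Rational(-530362, 472419) ≈ -1.1227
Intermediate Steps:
Function('L')(n) = 0
Mul(Add(280913, 249449), Pow(Add(-472419, Function('L')(127)), -1)) = Mul(Add(280913, 249449), Pow(Add(-472419, 0), -1)) = Mul(530362, Pow(-472419, -1)) = Mul(530362, Rational(-1, 472419)) = Rational(-530362, 472419)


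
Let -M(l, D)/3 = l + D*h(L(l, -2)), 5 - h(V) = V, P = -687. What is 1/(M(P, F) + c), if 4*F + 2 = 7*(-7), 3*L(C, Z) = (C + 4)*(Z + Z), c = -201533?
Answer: -4/936455 ≈ -4.2714e-6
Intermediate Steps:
L(C, Z) = 2*Z*(4 + C)/3 (L(C, Z) = ((C + 4)*(Z + Z))/3 = ((4 + C)*(2*Z))/3 = (2*Z*(4 + C))/3 = 2*Z*(4 + C)/3)
h(V) = 5 - V
F = -51/4 (F = -½ + (7*(-7))/4 = -½ + (¼)*(-49) = -½ - 49/4 = -51/4 ≈ -12.750)
M(l, D) = -3*l - 3*D*(31/3 + 4*l/3) (M(l, D) = -3*(l + D*(5 - 2*(-2)*(4 + l)/3)) = -3*(l + D*(5 - (-16/3 - 4*l/3))) = -3*(l + D*(5 + (16/3 + 4*l/3))) = -3*(l + D*(31/3 + 4*l/3)) = -3*l - 3*D*(31/3 + 4*l/3))
1/(M(P, F) + c) = 1/((-3*(-687) - 1*(-51/4)*(31 + 4*(-687))) - 201533) = 1/((2061 - 1*(-51/4)*(31 - 2748)) - 201533) = 1/((2061 - 1*(-51/4)*(-2717)) - 201533) = 1/((2061 - 138567/4) - 201533) = 1/(-130323/4 - 201533) = 1/(-936455/4) = -4/936455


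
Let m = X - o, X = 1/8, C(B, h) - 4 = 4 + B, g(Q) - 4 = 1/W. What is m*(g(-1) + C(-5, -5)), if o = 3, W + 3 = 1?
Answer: -299/16 ≈ -18.688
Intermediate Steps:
W = -2 (W = -3 + 1 = -2)
g(Q) = 7/2 (g(Q) = 4 + 1/(-2) = 4 - ½ = 7/2)
C(B, h) = 8 + B (C(B, h) = 4 + (4 + B) = 8 + B)
X = ⅛ ≈ 0.12500
m = -23/8 (m = ⅛ - 1*3 = ⅛ - 3 = -23/8 ≈ -2.8750)
m*(g(-1) + C(-5, -5)) = -23*(7/2 + (8 - 5))/8 = -23*(7/2 + 3)/8 = -23/8*13/2 = -299/16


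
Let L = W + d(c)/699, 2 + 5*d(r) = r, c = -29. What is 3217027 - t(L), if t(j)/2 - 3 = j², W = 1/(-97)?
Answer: 369735988083847717/114931170225 ≈ 3.2170e+6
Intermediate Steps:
d(r) = -⅖ + r/5
W = -1/97 ≈ -0.010309
L = -6502/339015 (L = -1/97 + (-⅖ + (⅕)*(-29))/699 = -1/97 + (-⅖ - 29/5)*(1/699) = -1/97 - 31/5*1/699 = -1/97 - 31/3495 = -6502/339015 ≈ -0.019179)
t(j) = 6 + 2*j²
3217027 - t(L) = 3217027 - (6 + 2*(-6502/339015)²) = 3217027 - (6 + 2*(42276004/114931170225)) = 3217027 - (6 + 84552008/114931170225) = 3217027 - 1*689671573358/114931170225 = 3217027 - 689671573358/114931170225 = 369735988083847717/114931170225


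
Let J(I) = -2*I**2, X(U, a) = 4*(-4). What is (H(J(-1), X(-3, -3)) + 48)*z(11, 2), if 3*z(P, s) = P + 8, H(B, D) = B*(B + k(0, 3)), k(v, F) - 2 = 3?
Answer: 266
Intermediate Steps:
X(U, a) = -16
k(v, F) = 5 (k(v, F) = 2 + 3 = 5)
H(B, D) = B*(5 + B) (H(B, D) = B*(B + 5) = B*(5 + B))
z(P, s) = 8/3 + P/3 (z(P, s) = (P + 8)/3 = (8 + P)/3 = 8/3 + P/3)
(H(J(-1), X(-3, -3)) + 48)*z(11, 2) = ((-2*(-1)**2)*(5 - 2*(-1)**2) + 48)*(8/3 + (1/3)*11) = ((-2*1)*(5 - 2*1) + 48)*(8/3 + 11/3) = (-2*(5 - 2) + 48)*(19/3) = (-2*3 + 48)*(19/3) = (-6 + 48)*(19/3) = 42*(19/3) = 266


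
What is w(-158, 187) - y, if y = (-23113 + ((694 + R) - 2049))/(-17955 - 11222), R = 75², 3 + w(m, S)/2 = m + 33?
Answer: -7488155/29177 ≈ -256.65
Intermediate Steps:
w(m, S) = 60 + 2*m (w(m, S) = -6 + 2*(m + 33) = -6 + 2*(33 + m) = -6 + (66 + 2*m) = 60 + 2*m)
R = 5625
y = 18843/29177 (y = (-23113 + ((694 + 5625) - 2049))/(-17955 - 11222) = (-23113 + (6319 - 2049))/(-29177) = (-23113 + 4270)*(-1/29177) = -18843*(-1/29177) = 18843/29177 ≈ 0.64582)
w(-158, 187) - y = (60 + 2*(-158)) - 1*18843/29177 = (60 - 316) - 18843/29177 = -256 - 18843/29177 = -7488155/29177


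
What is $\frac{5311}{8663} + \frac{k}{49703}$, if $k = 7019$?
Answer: $\frac{324778230}{430577089} \approx 0.75429$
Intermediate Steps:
$\frac{5311}{8663} + \frac{k}{49703} = \frac{5311}{8663} + \frac{7019}{49703} = \frac{324778230}{430577089}$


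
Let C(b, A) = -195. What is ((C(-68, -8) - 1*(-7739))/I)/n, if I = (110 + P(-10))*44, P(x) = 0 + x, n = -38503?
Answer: -943/21176650 ≈ -4.4530e-5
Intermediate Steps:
P(x) = x
I = 4400 (I = (110 - 10)*44 = 100*44 = 4400)
((C(-68, -8) - 1*(-7739))/I)/n = ((-195 - 1*(-7739))/4400)/(-38503) = ((-195 + 7739)*(1/4400))*(-1/38503) = (7544*(1/4400))*(-1/38503) = (943/550)*(-1/38503) = -943/21176650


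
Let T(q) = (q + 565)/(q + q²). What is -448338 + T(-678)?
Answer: -1821148957/4062 ≈ -4.4834e+5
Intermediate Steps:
T(q) = (565 + q)/(q + q²)
-448338 + T(-678) = -448338 + (565 - 678)/((-678)*(1 - 678)) = -448338 - 1/678*(-113)/(-677) = -448338 - 1/678*(-1/677)*(-113) = -448338 - 1/4062 = -1821148957/4062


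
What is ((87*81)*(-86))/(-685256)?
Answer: 303021/342628 ≈ 0.88440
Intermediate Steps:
((87*81)*(-86))/(-685256) = (7047*(-86))*(-1/685256) = -606042*(-1/685256) = 303021/342628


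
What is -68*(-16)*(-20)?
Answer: -21760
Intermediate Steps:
-68*(-16)*(-20) = 1088*(-20) = -21760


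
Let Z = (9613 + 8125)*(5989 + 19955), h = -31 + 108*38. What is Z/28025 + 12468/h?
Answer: 1874722314756/114145825 ≈ 16424.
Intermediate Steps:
h = 4073 (h = -31 + 4104 = 4073)
Z = 460194672 (Z = 17738*25944 = 460194672)
Z/28025 + 12468/h = 460194672/28025 + 12468/4073 = 1874722314756/114145825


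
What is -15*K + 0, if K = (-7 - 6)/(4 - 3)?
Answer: 195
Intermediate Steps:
K = -13 (K = -13/1 = -13*1 = -13)
-15*K + 0 = -15*(-13) + 0 = 195 + 0 = 195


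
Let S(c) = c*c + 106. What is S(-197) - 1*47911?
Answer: -8996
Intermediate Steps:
S(c) = 106 + c² (S(c) = c² + 106 = 106 + c²)
S(-197) - 1*47911 = (106 + (-197)²) - 1*47911 = (106 + 38809) - 47911 = 38915 - 47911 = -8996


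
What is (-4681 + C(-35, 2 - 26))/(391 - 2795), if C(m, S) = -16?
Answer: 4697/2404 ≈ 1.9538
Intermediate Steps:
(-4681 + C(-35, 2 - 26))/(391 - 2795) = (-4681 - 16)/(391 - 2795) = -4697/(-2404) = -4697*(-1/2404) = 4697/2404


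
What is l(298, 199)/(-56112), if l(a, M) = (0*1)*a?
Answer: 0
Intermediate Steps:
l(a, M) = 0 (l(a, M) = 0*a = 0)
l(298, 199)/(-56112) = 0/(-56112) = 0*(-1/56112) = 0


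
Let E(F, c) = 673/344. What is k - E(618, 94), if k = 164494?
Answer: 56585263/344 ≈ 1.6449e+5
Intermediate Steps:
E(F, c) = 673/344 (E(F, c) = 673*(1/344) = 673/344)
k - E(618, 94) = 164494 - 1*673/344 = 164494 - 673/344 = 56585263/344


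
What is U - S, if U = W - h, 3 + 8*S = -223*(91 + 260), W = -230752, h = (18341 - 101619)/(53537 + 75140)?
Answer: -56866703439/257354 ≈ -2.2097e+5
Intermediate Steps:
h = -83278/128677 ≈ -0.64719
S = -19569/2 (S = -3/8 + (-223*(91 + 260))/8 = -3/8 + (-223*351)/8 = -3/8 + (⅛)*(-78273) = -3/8 - 78273/8 = -19569/2 ≈ -9784.5)
U = -29692391826/128677 (U = -230752 - 1*(-83278/128677) = -230752 + 83278/128677 = -29692391826/128677 ≈ -2.3075e+5)
U - S = -29692391826/128677 - 1*(-19569/2) = -29692391826/128677 + 19569/2 = -56866703439/257354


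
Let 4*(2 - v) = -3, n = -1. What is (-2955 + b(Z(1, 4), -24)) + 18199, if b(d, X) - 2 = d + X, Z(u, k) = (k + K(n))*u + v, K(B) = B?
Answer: 60911/4 ≈ 15228.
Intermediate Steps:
v = 11/4 (v = 2 - 1/4*(-3) = 2 + 3/4 = 11/4 ≈ 2.7500)
Z(u, k) = 11/4 + u*(-1 + k) (Z(u, k) = (k - 1)*u + 11/4 = (-1 + k)*u + 11/4 = u*(-1 + k) + 11/4 = 11/4 + u*(-1 + k))
b(d, X) = 2 + X + d (b(d, X) = 2 + (d + X) = 2 + (X + d) = 2 + X + d)
(-2955 + b(Z(1, 4), -24)) + 18199 = (-2955 + (2 - 24 + (11/4 - 1*1 + 4*1))) + 18199 = (-2955 + (2 - 24 + (11/4 - 1 + 4))) + 18199 = (-2955 + (2 - 24 + 23/4)) + 18199 = (-2955 - 65/4) + 18199 = -11885/4 + 18199 = 60911/4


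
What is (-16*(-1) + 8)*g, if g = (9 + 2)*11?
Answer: 2904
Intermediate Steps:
g = 121 (g = 11*11 = 121)
(-16*(-1) + 8)*g = (-16*(-1) + 8)*121 = (16 + 8)*121 = 24*121 = 2904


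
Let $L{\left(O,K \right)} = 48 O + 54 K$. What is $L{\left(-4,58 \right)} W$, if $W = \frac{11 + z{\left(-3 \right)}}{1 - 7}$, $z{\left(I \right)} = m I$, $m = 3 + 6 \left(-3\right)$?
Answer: $-27440$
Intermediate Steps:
$m = -15$ ($m = 3 - 18 = -15$)
$z{\left(I \right)} = - 15 I$
$W = - \frac{28}{3}$ ($W = \frac{11 - -45}{1 - 7} = \frac{11 + 45}{-6} = 56 \left(- \frac{1}{6}\right) = - \frac{28}{3} \approx -9.3333$)
$L{\left(-4,58 \right)} W = \left(48 \left(-4\right) + 54 \cdot 58\right) \left(- \frac{28}{3}\right) = \left(-192 + 3132\right) \left(- \frac{28}{3}\right) = 2940 \left(- \frac{28}{3}\right) = -27440$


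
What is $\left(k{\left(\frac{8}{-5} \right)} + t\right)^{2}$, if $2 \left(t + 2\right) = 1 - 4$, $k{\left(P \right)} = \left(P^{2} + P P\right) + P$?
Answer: $\frac{1}{2500} \approx 0.0004$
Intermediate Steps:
$k{\left(P \right)} = P + 2 P^{2}$ ($k{\left(P \right)} = \left(P^{2} + P^{2}\right) + P = 2 P^{2} + P = P + 2 P^{2}$)
$t = - \frac{7}{2}$ ($t = -2 + \frac{1 - 4}{2} = -2 + \frac{1}{2} \left(-3\right) = -2 - \frac{3}{2} = - \frac{7}{2} \approx -3.5$)
$\left(k{\left(\frac{8}{-5} \right)} + t\right)^{2} = \left(\frac{8}{-5} \left(1 + 2 \frac{8}{-5}\right) - \frac{7}{2}\right)^{2} = \left(8 \left(- \frac{1}{5}\right) \left(1 + 2 \cdot 8 \left(- \frac{1}{5}\right)\right) - \frac{7}{2}\right)^{2} = \left(- \frac{8 \left(1 + 2 \left(- \frac{8}{5}\right)\right)}{5} - \frac{7}{2}\right)^{2} = \left(- \frac{8 \left(1 - \frac{16}{5}\right)}{5} - \frac{7}{2}\right)^{2} = \left(\left(- \frac{8}{5}\right) \left(- \frac{11}{5}\right) - \frac{7}{2}\right)^{2} = \left(\frac{88}{25} - \frac{7}{2}\right)^{2} = \left(\frac{1}{50}\right)^{2} = \frac{1}{2500}$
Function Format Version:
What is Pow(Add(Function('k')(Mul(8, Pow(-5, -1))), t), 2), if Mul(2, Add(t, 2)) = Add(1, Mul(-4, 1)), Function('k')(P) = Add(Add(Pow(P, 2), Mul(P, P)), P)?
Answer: Rational(1, 2500) ≈ 0.00040000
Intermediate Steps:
Function('k')(P) = Add(P, Mul(2, Pow(P, 2))) (Function('k')(P) = Add(Add(Pow(P, 2), Pow(P, 2)), P) = Add(Mul(2, Pow(P, 2)), P) = Add(P, Mul(2, Pow(P, 2))))
t = Rational(-7, 2) (t = Add(-2, Mul(Rational(1, 2), Add(1, Mul(-4, 1)))) = Add(-2, Mul(Rational(1, 2), Add(1, -4))) = Add(-2, Mul(Rational(1, 2), -3)) = Add(-2, Rational(-3, 2)) = Rational(-7, 2) ≈ -3.5000)
Pow(Add(Function('k')(Mul(8, Pow(-5, -1))), t), 2) = Pow(Add(Mul(Mul(8, Pow(-5, -1)), Add(1, Mul(2, Mul(8, Pow(-5, -1))))), Rational(-7, 2)), 2) = Pow(Add(Mul(Mul(8, Rational(-1, 5)), Add(1, Mul(2, Mul(8, Rational(-1, 5))))), Rational(-7, 2)), 2) = Pow(Add(Mul(Rational(-8, 5), Add(1, Mul(2, Rational(-8, 5)))), Rational(-7, 2)), 2) = Pow(Add(Mul(Rational(-8, 5), Add(1, Rational(-16, 5))), Rational(-7, 2)), 2) = Pow(Add(Mul(Rational(-8, 5), Rational(-11, 5)), Rational(-7, 2)), 2) = Pow(Add(Rational(88, 25), Rational(-7, 2)), 2) = Pow(Rational(1, 50), 2) = Rational(1, 2500)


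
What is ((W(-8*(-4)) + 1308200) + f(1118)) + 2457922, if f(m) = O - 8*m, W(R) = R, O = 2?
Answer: 3757212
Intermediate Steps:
f(m) = 2 - 8*m
((W(-8*(-4)) + 1308200) + f(1118)) + 2457922 = ((-8*(-4) + 1308200) + (2 - 8*1118)) + 2457922 = ((32 + 1308200) + (2 - 8944)) + 2457922 = (1308232 - 8942) + 2457922 = 1299290 + 2457922 = 3757212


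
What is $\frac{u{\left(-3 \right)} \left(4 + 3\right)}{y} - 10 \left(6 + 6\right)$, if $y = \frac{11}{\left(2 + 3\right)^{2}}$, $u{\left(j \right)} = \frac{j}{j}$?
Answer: $- \frac{1145}{11} \approx -104.09$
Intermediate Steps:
$u{\left(j \right)} = 1$
$y = \frac{11}{25}$ ($y = \frac{11}{5^{2}} = \frac{11}{25} \approx 0.44$)
$\frac{u{\left(-3 \right)} \left(4 + 3\right)}{y} - 10 \left(6 + 6\right) = \frac{1 \left(4 + 3\right)}{\frac{11}{25}} - 10 \left(6 + 6\right) = 1 \cdot 7 \cdot \frac{25}{11} - 120 = 7 \cdot \frac{25}{11} - 120 = \frac{175}{11} - 120 = - \frac{1145}{11}$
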